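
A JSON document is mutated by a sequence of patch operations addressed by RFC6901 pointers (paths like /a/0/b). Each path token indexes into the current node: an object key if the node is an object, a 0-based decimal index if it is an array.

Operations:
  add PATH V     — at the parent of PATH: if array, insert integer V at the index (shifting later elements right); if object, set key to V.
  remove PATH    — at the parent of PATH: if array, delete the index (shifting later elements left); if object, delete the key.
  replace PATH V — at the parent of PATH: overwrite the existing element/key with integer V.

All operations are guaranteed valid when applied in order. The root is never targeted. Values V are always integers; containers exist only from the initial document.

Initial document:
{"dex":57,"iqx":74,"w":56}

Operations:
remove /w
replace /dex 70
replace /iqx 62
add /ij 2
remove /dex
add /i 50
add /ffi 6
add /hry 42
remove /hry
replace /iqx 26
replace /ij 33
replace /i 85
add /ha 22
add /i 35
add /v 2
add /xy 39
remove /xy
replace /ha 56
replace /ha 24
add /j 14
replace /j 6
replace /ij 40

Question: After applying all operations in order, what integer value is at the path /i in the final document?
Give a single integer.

Answer: 35

Derivation:
After op 1 (remove /w): {"dex":57,"iqx":74}
After op 2 (replace /dex 70): {"dex":70,"iqx":74}
After op 3 (replace /iqx 62): {"dex":70,"iqx":62}
After op 4 (add /ij 2): {"dex":70,"ij":2,"iqx":62}
After op 5 (remove /dex): {"ij":2,"iqx":62}
After op 6 (add /i 50): {"i":50,"ij":2,"iqx":62}
After op 7 (add /ffi 6): {"ffi":6,"i":50,"ij":2,"iqx":62}
After op 8 (add /hry 42): {"ffi":6,"hry":42,"i":50,"ij":2,"iqx":62}
After op 9 (remove /hry): {"ffi":6,"i":50,"ij":2,"iqx":62}
After op 10 (replace /iqx 26): {"ffi":6,"i":50,"ij":2,"iqx":26}
After op 11 (replace /ij 33): {"ffi":6,"i":50,"ij":33,"iqx":26}
After op 12 (replace /i 85): {"ffi":6,"i":85,"ij":33,"iqx":26}
After op 13 (add /ha 22): {"ffi":6,"ha":22,"i":85,"ij":33,"iqx":26}
After op 14 (add /i 35): {"ffi":6,"ha":22,"i":35,"ij":33,"iqx":26}
After op 15 (add /v 2): {"ffi":6,"ha":22,"i":35,"ij":33,"iqx":26,"v":2}
After op 16 (add /xy 39): {"ffi":6,"ha":22,"i":35,"ij":33,"iqx":26,"v":2,"xy":39}
After op 17 (remove /xy): {"ffi":6,"ha":22,"i":35,"ij":33,"iqx":26,"v":2}
After op 18 (replace /ha 56): {"ffi":6,"ha":56,"i":35,"ij":33,"iqx":26,"v":2}
After op 19 (replace /ha 24): {"ffi":6,"ha":24,"i":35,"ij":33,"iqx":26,"v":2}
After op 20 (add /j 14): {"ffi":6,"ha":24,"i":35,"ij":33,"iqx":26,"j":14,"v":2}
After op 21 (replace /j 6): {"ffi":6,"ha":24,"i":35,"ij":33,"iqx":26,"j":6,"v":2}
After op 22 (replace /ij 40): {"ffi":6,"ha":24,"i":35,"ij":40,"iqx":26,"j":6,"v":2}
Value at /i: 35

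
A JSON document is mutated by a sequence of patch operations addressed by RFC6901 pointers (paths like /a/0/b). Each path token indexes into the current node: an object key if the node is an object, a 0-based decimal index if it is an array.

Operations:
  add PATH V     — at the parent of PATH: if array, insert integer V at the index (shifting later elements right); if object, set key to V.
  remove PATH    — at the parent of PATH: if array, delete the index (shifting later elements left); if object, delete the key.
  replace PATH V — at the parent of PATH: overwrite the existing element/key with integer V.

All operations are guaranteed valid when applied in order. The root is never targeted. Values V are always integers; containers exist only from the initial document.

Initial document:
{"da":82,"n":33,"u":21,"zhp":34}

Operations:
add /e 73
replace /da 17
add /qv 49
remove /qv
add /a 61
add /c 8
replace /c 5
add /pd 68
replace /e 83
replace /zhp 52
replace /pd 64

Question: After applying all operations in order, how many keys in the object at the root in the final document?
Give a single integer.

Answer: 8

Derivation:
After op 1 (add /e 73): {"da":82,"e":73,"n":33,"u":21,"zhp":34}
After op 2 (replace /da 17): {"da":17,"e":73,"n":33,"u":21,"zhp":34}
After op 3 (add /qv 49): {"da":17,"e":73,"n":33,"qv":49,"u":21,"zhp":34}
After op 4 (remove /qv): {"da":17,"e":73,"n":33,"u":21,"zhp":34}
After op 5 (add /a 61): {"a":61,"da":17,"e":73,"n":33,"u":21,"zhp":34}
After op 6 (add /c 8): {"a":61,"c":8,"da":17,"e":73,"n":33,"u":21,"zhp":34}
After op 7 (replace /c 5): {"a":61,"c":5,"da":17,"e":73,"n":33,"u":21,"zhp":34}
After op 8 (add /pd 68): {"a":61,"c":5,"da":17,"e":73,"n":33,"pd":68,"u":21,"zhp":34}
After op 9 (replace /e 83): {"a":61,"c":5,"da":17,"e":83,"n":33,"pd":68,"u":21,"zhp":34}
After op 10 (replace /zhp 52): {"a":61,"c":5,"da":17,"e":83,"n":33,"pd":68,"u":21,"zhp":52}
After op 11 (replace /pd 64): {"a":61,"c":5,"da":17,"e":83,"n":33,"pd":64,"u":21,"zhp":52}
Size at the root: 8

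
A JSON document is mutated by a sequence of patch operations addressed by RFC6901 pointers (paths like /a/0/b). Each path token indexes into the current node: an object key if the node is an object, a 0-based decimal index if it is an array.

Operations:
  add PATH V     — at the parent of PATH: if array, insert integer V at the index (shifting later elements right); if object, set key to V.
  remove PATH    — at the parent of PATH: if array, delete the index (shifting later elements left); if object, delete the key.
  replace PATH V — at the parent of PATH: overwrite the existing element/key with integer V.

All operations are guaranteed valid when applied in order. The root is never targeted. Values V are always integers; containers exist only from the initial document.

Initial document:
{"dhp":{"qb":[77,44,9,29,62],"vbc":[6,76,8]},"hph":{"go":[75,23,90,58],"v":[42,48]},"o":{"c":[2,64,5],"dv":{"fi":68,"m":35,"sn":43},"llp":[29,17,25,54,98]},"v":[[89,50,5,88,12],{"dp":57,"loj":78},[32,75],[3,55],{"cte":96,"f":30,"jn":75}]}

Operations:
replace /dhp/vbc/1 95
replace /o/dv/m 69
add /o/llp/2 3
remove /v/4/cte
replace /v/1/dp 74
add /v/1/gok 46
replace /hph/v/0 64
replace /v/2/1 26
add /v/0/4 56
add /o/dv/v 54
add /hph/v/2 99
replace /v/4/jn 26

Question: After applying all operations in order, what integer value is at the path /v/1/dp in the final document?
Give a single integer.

After op 1 (replace /dhp/vbc/1 95): {"dhp":{"qb":[77,44,9,29,62],"vbc":[6,95,8]},"hph":{"go":[75,23,90,58],"v":[42,48]},"o":{"c":[2,64,5],"dv":{"fi":68,"m":35,"sn":43},"llp":[29,17,25,54,98]},"v":[[89,50,5,88,12],{"dp":57,"loj":78},[32,75],[3,55],{"cte":96,"f":30,"jn":75}]}
After op 2 (replace /o/dv/m 69): {"dhp":{"qb":[77,44,9,29,62],"vbc":[6,95,8]},"hph":{"go":[75,23,90,58],"v":[42,48]},"o":{"c":[2,64,5],"dv":{"fi":68,"m":69,"sn":43},"llp":[29,17,25,54,98]},"v":[[89,50,5,88,12],{"dp":57,"loj":78},[32,75],[3,55],{"cte":96,"f":30,"jn":75}]}
After op 3 (add /o/llp/2 3): {"dhp":{"qb":[77,44,9,29,62],"vbc":[6,95,8]},"hph":{"go":[75,23,90,58],"v":[42,48]},"o":{"c":[2,64,5],"dv":{"fi":68,"m":69,"sn":43},"llp":[29,17,3,25,54,98]},"v":[[89,50,5,88,12],{"dp":57,"loj":78},[32,75],[3,55],{"cte":96,"f":30,"jn":75}]}
After op 4 (remove /v/4/cte): {"dhp":{"qb":[77,44,9,29,62],"vbc":[6,95,8]},"hph":{"go":[75,23,90,58],"v":[42,48]},"o":{"c":[2,64,5],"dv":{"fi":68,"m":69,"sn":43},"llp":[29,17,3,25,54,98]},"v":[[89,50,5,88,12],{"dp":57,"loj":78},[32,75],[3,55],{"f":30,"jn":75}]}
After op 5 (replace /v/1/dp 74): {"dhp":{"qb":[77,44,9,29,62],"vbc":[6,95,8]},"hph":{"go":[75,23,90,58],"v":[42,48]},"o":{"c":[2,64,5],"dv":{"fi":68,"m":69,"sn":43},"llp":[29,17,3,25,54,98]},"v":[[89,50,5,88,12],{"dp":74,"loj":78},[32,75],[3,55],{"f":30,"jn":75}]}
After op 6 (add /v/1/gok 46): {"dhp":{"qb":[77,44,9,29,62],"vbc":[6,95,8]},"hph":{"go":[75,23,90,58],"v":[42,48]},"o":{"c":[2,64,5],"dv":{"fi":68,"m":69,"sn":43},"llp":[29,17,3,25,54,98]},"v":[[89,50,5,88,12],{"dp":74,"gok":46,"loj":78},[32,75],[3,55],{"f":30,"jn":75}]}
After op 7 (replace /hph/v/0 64): {"dhp":{"qb":[77,44,9,29,62],"vbc":[6,95,8]},"hph":{"go":[75,23,90,58],"v":[64,48]},"o":{"c":[2,64,5],"dv":{"fi":68,"m":69,"sn":43},"llp":[29,17,3,25,54,98]},"v":[[89,50,5,88,12],{"dp":74,"gok":46,"loj":78},[32,75],[3,55],{"f":30,"jn":75}]}
After op 8 (replace /v/2/1 26): {"dhp":{"qb":[77,44,9,29,62],"vbc":[6,95,8]},"hph":{"go":[75,23,90,58],"v":[64,48]},"o":{"c":[2,64,5],"dv":{"fi":68,"m":69,"sn":43},"llp":[29,17,3,25,54,98]},"v":[[89,50,5,88,12],{"dp":74,"gok":46,"loj":78},[32,26],[3,55],{"f":30,"jn":75}]}
After op 9 (add /v/0/4 56): {"dhp":{"qb":[77,44,9,29,62],"vbc":[6,95,8]},"hph":{"go":[75,23,90,58],"v":[64,48]},"o":{"c":[2,64,5],"dv":{"fi":68,"m":69,"sn":43},"llp":[29,17,3,25,54,98]},"v":[[89,50,5,88,56,12],{"dp":74,"gok":46,"loj":78},[32,26],[3,55],{"f":30,"jn":75}]}
After op 10 (add /o/dv/v 54): {"dhp":{"qb":[77,44,9,29,62],"vbc":[6,95,8]},"hph":{"go":[75,23,90,58],"v":[64,48]},"o":{"c":[2,64,5],"dv":{"fi":68,"m":69,"sn":43,"v":54},"llp":[29,17,3,25,54,98]},"v":[[89,50,5,88,56,12],{"dp":74,"gok":46,"loj":78},[32,26],[3,55],{"f":30,"jn":75}]}
After op 11 (add /hph/v/2 99): {"dhp":{"qb":[77,44,9,29,62],"vbc":[6,95,8]},"hph":{"go":[75,23,90,58],"v":[64,48,99]},"o":{"c":[2,64,5],"dv":{"fi":68,"m":69,"sn":43,"v":54},"llp":[29,17,3,25,54,98]},"v":[[89,50,5,88,56,12],{"dp":74,"gok":46,"loj":78},[32,26],[3,55],{"f":30,"jn":75}]}
After op 12 (replace /v/4/jn 26): {"dhp":{"qb":[77,44,9,29,62],"vbc":[6,95,8]},"hph":{"go":[75,23,90,58],"v":[64,48,99]},"o":{"c":[2,64,5],"dv":{"fi":68,"m":69,"sn":43,"v":54},"llp":[29,17,3,25,54,98]},"v":[[89,50,5,88,56,12],{"dp":74,"gok":46,"loj":78},[32,26],[3,55],{"f":30,"jn":26}]}
Value at /v/1/dp: 74

Answer: 74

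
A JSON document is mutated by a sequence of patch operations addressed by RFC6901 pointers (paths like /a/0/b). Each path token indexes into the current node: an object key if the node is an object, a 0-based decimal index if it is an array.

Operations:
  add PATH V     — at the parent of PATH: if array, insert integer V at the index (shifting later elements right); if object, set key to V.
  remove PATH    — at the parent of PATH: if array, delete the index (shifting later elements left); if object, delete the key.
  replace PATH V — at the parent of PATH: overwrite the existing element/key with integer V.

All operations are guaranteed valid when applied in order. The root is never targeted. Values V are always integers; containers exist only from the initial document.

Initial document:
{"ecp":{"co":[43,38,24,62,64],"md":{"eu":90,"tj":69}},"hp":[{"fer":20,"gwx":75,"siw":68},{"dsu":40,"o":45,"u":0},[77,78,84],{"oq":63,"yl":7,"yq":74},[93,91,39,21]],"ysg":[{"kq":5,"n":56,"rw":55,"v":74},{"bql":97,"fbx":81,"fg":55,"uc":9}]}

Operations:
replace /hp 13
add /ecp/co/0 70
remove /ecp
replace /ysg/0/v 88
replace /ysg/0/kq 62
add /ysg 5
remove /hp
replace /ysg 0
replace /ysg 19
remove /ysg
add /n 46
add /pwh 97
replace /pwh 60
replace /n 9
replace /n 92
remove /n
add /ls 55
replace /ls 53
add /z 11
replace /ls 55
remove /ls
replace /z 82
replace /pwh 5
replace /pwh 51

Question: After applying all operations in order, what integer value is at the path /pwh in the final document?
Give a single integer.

Answer: 51

Derivation:
After op 1 (replace /hp 13): {"ecp":{"co":[43,38,24,62,64],"md":{"eu":90,"tj":69}},"hp":13,"ysg":[{"kq":5,"n":56,"rw":55,"v":74},{"bql":97,"fbx":81,"fg":55,"uc":9}]}
After op 2 (add /ecp/co/0 70): {"ecp":{"co":[70,43,38,24,62,64],"md":{"eu":90,"tj":69}},"hp":13,"ysg":[{"kq":5,"n":56,"rw":55,"v":74},{"bql":97,"fbx":81,"fg":55,"uc":9}]}
After op 3 (remove /ecp): {"hp":13,"ysg":[{"kq":5,"n":56,"rw":55,"v":74},{"bql":97,"fbx":81,"fg":55,"uc":9}]}
After op 4 (replace /ysg/0/v 88): {"hp":13,"ysg":[{"kq":5,"n":56,"rw":55,"v":88},{"bql":97,"fbx":81,"fg":55,"uc":9}]}
After op 5 (replace /ysg/0/kq 62): {"hp":13,"ysg":[{"kq":62,"n":56,"rw":55,"v":88},{"bql":97,"fbx":81,"fg":55,"uc":9}]}
After op 6 (add /ysg 5): {"hp":13,"ysg":5}
After op 7 (remove /hp): {"ysg":5}
After op 8 (replace /ysg 0): {"ysg":0}
After op 9 (replace /ysg 19): {"ysg":19}
After op 10 (remove /ysg): {}
After op 11 (add /n 46): {"n":46}
After op 12 (add /pwh 97): {"n":46,"pwh":97}
After op 13 (replace /pwh 60): {"n":46,"pwh":60}
After op 14 (replace /n 9): {"n":9,"pwh":60}
After op 15 (replace /n 92): {"n":92,"pwh":60}
After op 16 (remove /n): {"pwh":60}
After op 17 (add /ls 55): {"ls":55,"pwh":60}
After op 18 (replace /ls 53): {"ls":53,"pwh":60}
After op 19 (add /z 11): {"ls":53,"pwh":60,"z":11}
After op 20 (replace /ls 55): {"ls":55,"pwh":60,"z":11}
After op 21 (remove /ls): {"pwh":60,"z":11}
After op 22 (replace /z 82): {"pwh":60,"z":82}
After op 23 (replace /pwh 5): {"pwh":5,"z":82}
After op 24 (replace /pwh 51): {"pwh":51,"z":82}
Value at /pwh: 51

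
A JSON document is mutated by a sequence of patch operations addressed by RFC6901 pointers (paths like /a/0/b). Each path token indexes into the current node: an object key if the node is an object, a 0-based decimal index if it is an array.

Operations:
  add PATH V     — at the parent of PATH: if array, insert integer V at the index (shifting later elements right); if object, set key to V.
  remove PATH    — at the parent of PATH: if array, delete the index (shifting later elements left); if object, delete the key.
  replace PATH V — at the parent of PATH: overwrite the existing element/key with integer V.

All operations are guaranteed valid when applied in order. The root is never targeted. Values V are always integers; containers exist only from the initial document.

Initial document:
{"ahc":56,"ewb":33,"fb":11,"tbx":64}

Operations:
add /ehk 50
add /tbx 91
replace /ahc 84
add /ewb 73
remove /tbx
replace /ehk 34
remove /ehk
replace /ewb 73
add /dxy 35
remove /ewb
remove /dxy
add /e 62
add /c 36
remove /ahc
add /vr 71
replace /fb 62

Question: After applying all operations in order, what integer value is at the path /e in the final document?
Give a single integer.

After op 1 (add /ehk 50): {"ahc":56,"ehk":50,"ewb":33,"fb":11,"tbx":64}
After op 2 (add /tbx 91): {"ahc":56,"ehk":50,"ewb":33,"fb":11,"tbx":91}
After op 3 (replace /ahc 84): {"ahc":84,"ehk":50,"ewb":33,"fb":11,"tbx":91}
After op 4 (add /ewb 73): {"ahc":84,"ehk":50,"ewb":73,"fb":11,"tbx":91}
After op 5 (remove /tbx): {"ahc":84,"ehk":50,"ewb":73,"fb":11}
After op 6 (replace /ehk 34): {"ahc":84,"ehk":34,"ewb":73,"fb":11}
After op 7 (remove /ehk): {"ahc":84,"ewb":73,"fb":11}
After op 8 (replace /ewb 73): {"ahc":84,"ewb":73,"fb":11}
After op 9 (add /dxy 35): {"ahc":84,"dxy":35,"ewb":73,"fb":11}
After op 10 (remove /ewb): {"ahc":84,"dxy":35,"fb":11}
After op 11 (remove /dxy): {"ahc":84,"fb":11}
After op 12 (add /e 62): {"ahc":84,"e":62,"fb":11}
After op 13 (add /c 36): {"ahc":84,"c":36,"e":62,"fb":11}
After op 14 (remove /ahc): {"c":36,"e":62,"fb":11}
After op 15 (add /vr 71): {"c":36,"e":62,"fb":11,"vr":71}
After op 16 (replace /fb 62): {"c":36,"e":62,"fb":62,"vr":71}
Value at /e: 62

Answer: 62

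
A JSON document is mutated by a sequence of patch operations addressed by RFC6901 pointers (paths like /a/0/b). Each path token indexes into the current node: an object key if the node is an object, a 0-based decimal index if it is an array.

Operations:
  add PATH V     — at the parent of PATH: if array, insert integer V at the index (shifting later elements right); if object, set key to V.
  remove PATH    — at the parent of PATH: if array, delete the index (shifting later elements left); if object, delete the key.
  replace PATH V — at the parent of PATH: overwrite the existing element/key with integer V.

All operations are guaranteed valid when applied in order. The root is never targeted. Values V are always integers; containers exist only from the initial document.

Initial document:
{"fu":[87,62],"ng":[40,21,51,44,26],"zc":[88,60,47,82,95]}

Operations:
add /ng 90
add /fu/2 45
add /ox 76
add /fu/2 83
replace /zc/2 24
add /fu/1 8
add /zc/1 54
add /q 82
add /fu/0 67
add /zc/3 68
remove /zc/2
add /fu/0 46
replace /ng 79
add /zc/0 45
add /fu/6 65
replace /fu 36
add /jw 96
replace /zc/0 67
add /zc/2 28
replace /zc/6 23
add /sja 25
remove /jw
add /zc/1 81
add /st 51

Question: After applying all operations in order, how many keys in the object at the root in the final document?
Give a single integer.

After op 1 (add /ng 90): {"fu":[87,62],"ng":90,"zc":[88,60,47,82,95]}
After op 2 (add /fu/2 45): {"fu":[87,62,45],"ng":90,"zc":[88,60,47,82,95]}
After op 3 (add /ox 76): {"fu":[87,62,45],"ng":90,"ox":76,"zc":[88,60,47,82,95]}
After op 4 (add /fu/2 83): {"fu":[87,62,83,45],"ng":90,"ox":76,"zc":[88,60,47,82,95]}
After op 5 (replace /zc/2 24): {"fu":[87,62,83,45],"ng":90,"ox":76,"zc":[88,60,24,82,95]}
After op 6 (add /fu/1 8): {"fu":[87,8,62,83,45],"ng":90,"ox":76,"zc":[88,60,24,82,95]}
After op 7 (add /zc/1 54): {"fu":[87,8,62,83,45],"ng":90,"ox":76,"zc":[88,54,60,24,82,95]}
After op 8 (add /q 82): {"fu":[87,8,62,83,45],"ng":90,"ox":76,"q":82,"zc":[88,54,60,24,82,95]}
After op 9 (add /fu/0 67): {"fu":[67,87,8,62,83,45],"ng":90,"ox":76,"q":82,"zc":[88,54,60,24,82,95]}
After op 10 (add /zc/3 68): {"fu":[67,87,8,62,83,45],"ng":90,"ox":76,"q":82,"zc":[88,54,60,68,24,82,95]}
After op 11 (remove /zc/2): {"fu":[67,87,8,62,83,45],"ng":90,"ox":76,"q":82,"zc":[88,54,68,24,82,95]}
After op 12 (add /fu/0 46): {"fu":[46,67,87,8,62,83,45],"ng":90,"ox":76,"q":82,"zc":[88,54,68,24,82,95]}
After op 13 (replace /ng 79): {"fu":[46,67,87,8,62,83,45],"ng":79,"ox":76,"q":82,"zc":[88,54,68,24,82,95]}
After op 14 (add /zc/0 45): {"fu":[46,67,87,8,62,83,45],"ng":79,"ox":76,"q":82,"zc":[45,88,54,68,24,82,95]}
After op 15 (add /fu/6 65): {"fu":[46,67,87,8,62,83,65,45],"ng":79,"ox":76,"q":82,"zc":[45,88,54,68,24,82,95]}
After op 16 (replace /fu 36): {"fu":36,"ng":79,"ox":76,"q":82,"zc":[45,88,54,68,24,82,95]}
After op 17 (add /jw 96): {"fu":36,"jw":96,"ng":79,"ox":76,"q":82,"zc":[45,88,54,68,24,82,95]}
After op 18 (replace /zc/0 67): {"fu":36,"jw":96,"ng":79,"ox":76,"q":82,"zc":[67,88,54,68,24,82,95]}
After op 19 (add /zc/2 28): {"fu":36,"jw":96,"ng":79,"ox":76,"q":82,"zc":[67,88,28,54,68,24,82,95]}
After op 20 (replace /zc/6 23): {"fu":36,"jw":96,"ng":79,"ox":76,"q":82,"zc":[67,88,28,54,68,24,23,95]}
After op 21 (add /sja 25): {"fu":36,"jw":96,"ng":79,"ox":76,"q":82,"sja":25,"zc":[67,88,28,54,68,24,23,95]}
After op 22 (remove /jw): {"fu":36,"ng":79,"ox":76,"q":82,"sja":25,"zc":[67,88,28,54,68,24,23,95]}
After op 23 (add /zc/1 81): {"fu":36,"ng":79,"ox":76,"q":82,"sja":25,"zc":[67,81,88,28,54,68,24,23,95]}
After op 24 (add /st 51): {"fu":36,"ng":79,"ox":76,"q":82,"sja":25,"st":51,"zc":[67,81,88,28,54,68,24,23,95]}
Size at the root: 7

Answer: 7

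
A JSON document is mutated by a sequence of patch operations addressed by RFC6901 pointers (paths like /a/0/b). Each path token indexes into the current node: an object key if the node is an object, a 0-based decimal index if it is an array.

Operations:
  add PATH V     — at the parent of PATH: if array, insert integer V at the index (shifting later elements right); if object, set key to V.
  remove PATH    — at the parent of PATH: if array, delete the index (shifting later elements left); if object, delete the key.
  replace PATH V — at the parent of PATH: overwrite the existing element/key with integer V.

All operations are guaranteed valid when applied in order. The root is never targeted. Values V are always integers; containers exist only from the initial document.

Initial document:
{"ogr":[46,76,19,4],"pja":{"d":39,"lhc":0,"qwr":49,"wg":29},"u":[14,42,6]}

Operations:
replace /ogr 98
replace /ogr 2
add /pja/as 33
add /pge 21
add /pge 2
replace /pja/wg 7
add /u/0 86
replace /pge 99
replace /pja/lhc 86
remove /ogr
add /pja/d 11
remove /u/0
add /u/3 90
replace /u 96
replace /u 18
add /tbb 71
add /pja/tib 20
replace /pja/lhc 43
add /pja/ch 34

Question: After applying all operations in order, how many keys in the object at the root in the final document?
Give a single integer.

Answer: 4

Derivation:
After op 1 (replace /ogr 98): {"ogr":98,"pja":{"d":39,"lhc":0,"qwr":49,"wg":29},"u":[14,42,6]}
After op 2 (replace /ogr 2): {"ogr":2,"pja":{"d":39,"lhc":0,"qwr":49,"wg":29},"u":[14,42,6]}
After op 3 (add /pja/as 33): {"ogr":2,"pja":{"as":33,"d":39,"lhc":0,"qwr":49,"wg":29},"u":[14,42,6]}
After op 4 (add /pge 21): {"ogr":2,"pge":21,"pja":{"as":33,"d":39,"lhc":0,"qwr":49,"wg":29},"u":[14,42,6]}
After op 5 (add /pge 2): {"ogr":2,"pge":2,"pja":{"as":33,"d":39,"lhc":0,"qwr":49,"wg":29},"u":[14,42,6]}
After op 6 (replace /pja/wg 7): {"ogr":2,"pge":2,"pja":{"as":33,"d":39,"lhc":0,"qwr":49,"wg":7},"u":[14,42,6]}
After op 7 (add /u/0 86): {"ogr":2,"pge":2,"pja":{"as":33,"d":39,"lhc":0,"qwr":49,"wg":7},"u":[86,14,42,6]}
After op 8 (replace /pge 99): {"ogr":2,"pge":99,"pja":{"as":33,"d":39,"lhc":0,"qwr":49,"wg":7},"u":[86,14,42,6]}
After op 9 (replace /pja/lhc 86): {"ogr":2,"pge":99,"pja":{"as":33,"d":39,"lhc":86,"qwr":49,"wg":7},"u":[86,14,42,6]}
After op 10 (remove /ogr): {"pge":99,"pja":{"as":33,"d":39,"lhc":86,"qwr":49,"wg":7},"u":[86,14,42,6]}
After op 11 (add /pja/d 11): {"pge":99,"pja":{"as":33,"d":11,"lhc":86,"qwr":49,"wg":7},"u":[86,14,42,6]}
After op 12 (remove /u/0): {"pge":99,"pja":{"as":33,"d":11,"lhc":86,"qwr":49,"wg":7},"u":[14,42,6]}
After op 13 (add /u/3 90): {"pge":99,"pja":{"as":33,"d":11,"lhc":86,"qwr":49,"wg":7},"u":[14,42,6,90]}
After op 14 (replace /u 96): {"pge":99,"pja":{"as":33,"d":11,"lhc":86,"qwr":49,"wg":7},"u":96}
After op 15 (replace /u 18): {"pge":99,"pja":{"as":33,"d":11,"lhc":86,"qwr":49,"wg":7},"u":18}
After op 16 (add /tbb 71): {"pge":99,"pja":{"as":33,"d":11,"lhc":86,"qwr":49,"wg":7},"tbb":71,"u":18}
After op 17 (add /pja/tib 20): {"pge":99,"pja":{"as":33,"d":11,"lhc":86,"qwr":49,"tib":20,"wg":7},"tbb":71,"u":18}
After op 18 (replace /pja/lhc 43): {"pge":99,"pja":{"as":33,"d":11,"lhc":43,"qwr":49,"tib":20,"wg":7},"tbb":71,"u":18}
After op 19 (add /pja/ch 34): {"pge":99,"pja":{"as":33,"ch":34,"d":11,"lhc":43,"qwr":49,"tib":20,"wg":7},"tbb":71,"u":18}
Size at the root: 4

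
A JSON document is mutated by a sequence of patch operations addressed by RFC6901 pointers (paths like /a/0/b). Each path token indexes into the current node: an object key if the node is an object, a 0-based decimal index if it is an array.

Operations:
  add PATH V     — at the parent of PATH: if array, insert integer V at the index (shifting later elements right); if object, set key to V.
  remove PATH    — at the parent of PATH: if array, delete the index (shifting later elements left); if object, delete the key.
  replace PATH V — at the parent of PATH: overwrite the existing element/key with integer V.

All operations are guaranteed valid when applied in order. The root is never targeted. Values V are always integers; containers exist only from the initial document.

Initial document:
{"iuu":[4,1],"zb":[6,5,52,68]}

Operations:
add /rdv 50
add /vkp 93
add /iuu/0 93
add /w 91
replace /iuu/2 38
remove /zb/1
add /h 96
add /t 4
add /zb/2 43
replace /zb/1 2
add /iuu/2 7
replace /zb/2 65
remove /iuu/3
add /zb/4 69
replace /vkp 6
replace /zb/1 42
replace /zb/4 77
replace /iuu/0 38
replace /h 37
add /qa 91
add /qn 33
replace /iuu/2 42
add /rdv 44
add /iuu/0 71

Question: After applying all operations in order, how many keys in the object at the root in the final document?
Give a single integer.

After op 1 (add /rdv 50): {"iuu":[4,1],"rdv":50,"zb":[6,5,52,68]}
After op 2 (add /vkp 93): {"iuu":[4,1],"rdv":50,"vkp":93,"zb":[6,5,52,68]}
After op 3 (add /iuu/0 93): {"iuu":[93,4,1],"rdv":50,"vkp":93,"zb":[6,5,52,68]}
After op 4 (add /w 91): {"iuu":[93,4,1],"rdv":50,"vkp":93,"w":91,"zb":[6,5,52,68]}
After op 5 (replace /iuu/2 38): {"iuu":[93,4,38],"rdv":50,"vkp":93,"w":91,"zb":[6,5,52,68]}
After op 6 (remove /zb/1): {"iuu":[93,4,38],"rdv":50,"vkp":93,"w":91,"zb":[6,52,68]}
After op 7 (add /h 96): {"h":96,"iuu":[93,4,38],"rdv":50,"vkp":93,"w":91,"zb":[6,52,68]}
After op 8 (add /t 4): {"h":96,"iuu":[93,4,38],"rdv":50,"t":4,"vkp":93,"w":91,"zb":[6,52,68]}
After op 9 (add /zb/2 43): {"h":96,"iuu":[93,4,38],"rdv":50,"t":4,"vkp":93,"w":91,"zb":[6,52,43,68]}
After op 10 (replace /zb/1 2): {"h":96,"iuu":[93,4,38],"rdv":50,"t":4,"vkp":93,"w":91,"zb":[6,2,43,68]}
After op 11 (add /iuu/2 7): {"h":96,"iuu":[93,4,7,38],"rdv":50,"t":4,"vkp":93,"w":91,"zb":[6,2,43,68]}
After op 12 (replace /zb/2 65): {"h":96,"iuu":[93,4,7,38],"rdv":50,"t":4,"vkp":93,"w":91,"zb":[6,2,65,68]}
After op 13 (remove /iuu/3): {"h":96,"iuu":[93,4,7],"rdv":50,"t":4,"vkp":93,"w":91,"zb":[6,2,65,68]}
After op 14 (add /zb/4 69): {"h":96,"iuu":[93,4,7],"rdv":50,"t":4,"vkp":93,"w":91,"zb":[6,2,65,68,69]}
After op 15 (replace /vkp 6): {"h":96,"iuu":[93,4,7],"rdv":50,"t":4,"vkp":6,"w":91,"zb":[6,2,65,68,69]}
After op 16 (replace /zb/1 42): {"h":96,"iuu":[93,4,7],"rdv":50,"t":4,"vkp":6,"w":91,"zb":[6,42,65,68,69]}
After op 17 (replace /zb/4 77): {"h":96,"iuu":[93,4,7],"rdv":50,"t":4,"vkp":6,"w":91,"zb":[6,42,65,68,77]}
After op 18 (replace /iuu/0 38): {"h":96,"iuu":[38,4,7],"rdv":50,"t":4,"vkp":6,"w":91,"zb":[6,42,65,68,77]}
After op 19 (replace /h 37): {"h":37,"iuu":[38,4,7],"rdv":50,"t":4,"vkp":6,"w":91,"zb":[6,42,65,68,77]}
After op 20 (add /qa 91): {"h":37,"iuu":[38,4,7],"qa":91,"rdv":50,"t":4,"vkp":6,"w":91,"zb":[6,42,65,68,77]}
After op 21 (add /qn 33): {"h":37,"iuu":[38,4,7],"qa":91,"qn":33,"rdv":50,"t":4,"vkp":6,"w":91,"zb":[6,42,65,68,77]}
After op 22 (replace /iuu/2 42): {"h":37,"iuu":[38,4,42],"qa":91,"qn":33,"rdv":50,"t":4,"vkp":6,"w":91,"zb":[6,42,65,68,77]}
After op 23 (add /rdv 44): {"h":37,"iuu":[38,4,42],"qa":91,"qn":33,"rdv":44,"t":4,"vkp":6,"w":91,"zb":[6,42,65,68,77]}
After op 24 (add /iuu/0 71): {"h":37,"iuu":[71,38,4,42],"qa":91,"qn":33,"rdv":44,"t":4,"vkp":6,"w":91,"zb":[6,42,65,68,77]}
Size at the root: 9

Answer: 9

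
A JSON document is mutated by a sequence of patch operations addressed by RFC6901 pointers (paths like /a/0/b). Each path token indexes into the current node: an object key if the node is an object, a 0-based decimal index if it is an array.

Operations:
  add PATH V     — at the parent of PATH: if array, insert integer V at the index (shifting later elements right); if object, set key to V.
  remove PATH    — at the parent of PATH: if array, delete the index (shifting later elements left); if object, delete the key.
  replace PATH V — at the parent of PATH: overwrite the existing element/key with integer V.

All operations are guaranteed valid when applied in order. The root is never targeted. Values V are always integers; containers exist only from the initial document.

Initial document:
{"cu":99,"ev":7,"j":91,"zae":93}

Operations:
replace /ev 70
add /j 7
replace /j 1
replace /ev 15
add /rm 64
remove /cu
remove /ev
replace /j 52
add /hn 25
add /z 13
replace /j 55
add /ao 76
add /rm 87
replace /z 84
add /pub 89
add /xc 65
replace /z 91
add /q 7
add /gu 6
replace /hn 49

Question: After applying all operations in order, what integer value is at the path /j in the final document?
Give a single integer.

Answer: 55

Derivation:
After op 1 (replace /ev 70): {"cu":99,"ev":70,"j":91,"zae":93}
After op 2 (add /j 7): {"cu":99,"ev":70,"j":7,"zae":93}
After op 3 (replace /j 1): {"cu":99,"ev":70,"j":1,"zae":93}
After op 4 (replace /ev 15): {"cu":99,"ev":15,"j":1,"zae":93}
After op 5 (add /rm 64): {"cu":99,"ev":15,"j":1,"rm":64,"zae":93}
After op 6 (remove /cu): {"ev":15,"j":1,"rm":64,"zae":93}
After op 7 (remove /ev): {"j":1,"rm":64,"zae":93}
After op 8 (replace /j 52): {"j":52,"rm":64,"zae":93}
After op 9 (add /hn 25): {"hn":25,"j":52,"rm":64,"zae":93}
After op 10 (add /z 13): {"hn":25,"j":52,"rm":64,"z":13,"zae":93}
After op 11 (replace /j 55): {"hn":25,"j":55,"rm":64,"z":13,"zae":93}
After op 12 (add /ao 76): {"ao":76,"hn":25,"j":55,"rm":64,"z":13,"zae":93}
After op 13 (add /rm 87): {"ao":76,"hn":25,"j":55,"rm":87,"z":13,"zae":93}
After op 14 (replace /z 84): {"ao":76,"hn":25,"j":55,"rm":87,"z":84,"zae":93}
After op 15 (add /pub 89): {"ao":76,"hn":25,"j":55,"pub":89,"rm":87,"z":84,"zae":93}
After op 16 (add /xc 65): {"ao":76,"hn":25,"j":55,"pub":89,"rm":87,"xc":65,"z":84,"zae":93}
After op 17 (replace /z 91): {"ao":76,"hn":25,"j":55,"pub":89,"rm":87,"xc":65,"z":91,"zae":93}
After op 18 (add /q 7): {"ao":76,"hn":25,"j":55,"pub":89,"q":7,"rm":87,"xc":65,"z":91,"zae":93}
After op 19 (add /gu 6): {"ao":76,"gu":6,"hn":25,"j":55,"pub":89,"q":7,"rm":87,"xc":65,"z":91,"zae":93}
After op 20 (replace /hn 49): {"ao":76,"gu":6,"hn":49,"j":55,"pub":89,"q":7,"rm":87,"xc":65,"z":91,"zae":93}
Value at /j: 55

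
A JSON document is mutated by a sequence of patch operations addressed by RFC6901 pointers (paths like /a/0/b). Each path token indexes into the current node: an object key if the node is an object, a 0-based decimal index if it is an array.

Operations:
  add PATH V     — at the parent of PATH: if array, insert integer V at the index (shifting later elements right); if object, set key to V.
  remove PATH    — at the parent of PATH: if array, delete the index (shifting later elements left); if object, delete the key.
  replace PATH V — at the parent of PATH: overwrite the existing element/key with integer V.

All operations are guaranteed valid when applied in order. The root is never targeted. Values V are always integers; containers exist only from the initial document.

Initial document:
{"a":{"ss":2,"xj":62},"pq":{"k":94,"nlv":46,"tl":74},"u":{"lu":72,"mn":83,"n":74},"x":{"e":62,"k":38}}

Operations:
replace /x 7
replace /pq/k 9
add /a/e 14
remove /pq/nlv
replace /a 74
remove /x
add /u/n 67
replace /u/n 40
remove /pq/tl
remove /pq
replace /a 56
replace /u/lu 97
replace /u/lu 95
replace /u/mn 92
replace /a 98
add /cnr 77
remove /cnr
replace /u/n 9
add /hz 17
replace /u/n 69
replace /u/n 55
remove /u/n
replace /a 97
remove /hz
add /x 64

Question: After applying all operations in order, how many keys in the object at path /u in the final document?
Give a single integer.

Answer: 2

Derivation:
After op 1 (replace /x 7): {"a":{"ss":2,"xj":62},"pq":{"k":94,"nlv":46,"tl":74},"u":{"lu":72,"mn":83,"n":74},"x":7}
After op 2 (replace /pq/k 9): {"a":{"ss":2,"xj":62},"pq":{"k":9,"nlv":46,"tl":74},"u":{"lu":72,"mn":83,"n":74},"x":7}
After op 3 (add /a/e 14): {"a":{"e":14,"ss":2,"xj":62},"pq":{"k":9,"nlv":46,"tl":74},"u":{"lu":72,"mn":83,"n":74},"x":7}
After op 4 (remove /pq/nlv): {"a":{"e":14,"ss":2,"xj":62},"pq":{"k":9,"tl":74},"u":{"lu":72,"mn":83,"n":74},"x":7}
After op 5 (replace /a 74): {"a":74,"pq":{"k":9,"tl":74},"u":{"lu":72,"mn":83,"n":74},"x":7}
After op 6 (remove /x): {"a":74,"pq":{"k":9,"tl":74},"u":{"lu":72,"mn":83,"n":74}}
After op 7 (add /u/n 67): {"a":74,"pq":{"k":9,"tl":74},"u":{"lu":72,"mn":83,"n":67}}
After op 8 (replace /u/n 40): {"a":74,"pq":{"k":9,"tl":74},"u":{"lu":72,"mn":83,"n":40}}
After op 9 (remove /pq/tl): {"a":74,"pq":{"k":9},"u":{"lu":72,"mn":83,"n":40}}
After op 10 (remove /pq): {"a":74,"u":{"lu":72,"mn":83,"n":40}}
After op 11 (replace /a 56): {"a":56,"u":{"lu":72,"mn":83,"n":40}}
After op 12 (replace /u/lu 97): {"a":56,"u":{"lu":97,"mn":83,"n":40}}
After op 13 (replace /u/lu 95): {"a":56,"u":{"lu":95,"mn":83,"n":40}}
After op 14 (replace /u/mn 92): {"a":56,"u":{"lu":95,"mn":92,"n":40}}
After op 15 (replace /a 98): {"a":98,"u":{"lu":95,"mn":92,"n":40}}
After op 16 (add /cnr 77): {"a":98,"cnr":77,"u":{"lu":95,"mn":92,"n":40}}
After op 17 (remove /cnr): {"a":98,"u":{"lu":95,"mn":92,"n":40}}
After op 18 (replace /u/n 9): {"a":98,"u":{"lu":95,"mn":92,"n":9}}
After op 19 (add /hz 17): {"a":98,"hz":17,"u":{"lu":95,"mn":92,"n":9}}
After op 20 (replace /u/n 69): {"a":98,"hz":17,"u":{"lu":95,"mn":92,"n":69}}
After op 21 (replace /u/n 55): {"a":98,"hz":17,"u":{"lu":95,"mn":92,"n":55}}
After op 22 (remove /u/n): {"a":98,"hz":17,"u":{"lu":95,"mn":92}}
After op 23 (replace /a 97): {"a":97,"hz":17,"u":{"lu":95,"mn":92}}
After op 24 (remove /hz): {"a":97,"u":{"lu":95,"mn":92}}
After op 25 (add /x 64): {"a":97,"u":{"lu":95,"mn":92},"x":64}
Size at path /u: 2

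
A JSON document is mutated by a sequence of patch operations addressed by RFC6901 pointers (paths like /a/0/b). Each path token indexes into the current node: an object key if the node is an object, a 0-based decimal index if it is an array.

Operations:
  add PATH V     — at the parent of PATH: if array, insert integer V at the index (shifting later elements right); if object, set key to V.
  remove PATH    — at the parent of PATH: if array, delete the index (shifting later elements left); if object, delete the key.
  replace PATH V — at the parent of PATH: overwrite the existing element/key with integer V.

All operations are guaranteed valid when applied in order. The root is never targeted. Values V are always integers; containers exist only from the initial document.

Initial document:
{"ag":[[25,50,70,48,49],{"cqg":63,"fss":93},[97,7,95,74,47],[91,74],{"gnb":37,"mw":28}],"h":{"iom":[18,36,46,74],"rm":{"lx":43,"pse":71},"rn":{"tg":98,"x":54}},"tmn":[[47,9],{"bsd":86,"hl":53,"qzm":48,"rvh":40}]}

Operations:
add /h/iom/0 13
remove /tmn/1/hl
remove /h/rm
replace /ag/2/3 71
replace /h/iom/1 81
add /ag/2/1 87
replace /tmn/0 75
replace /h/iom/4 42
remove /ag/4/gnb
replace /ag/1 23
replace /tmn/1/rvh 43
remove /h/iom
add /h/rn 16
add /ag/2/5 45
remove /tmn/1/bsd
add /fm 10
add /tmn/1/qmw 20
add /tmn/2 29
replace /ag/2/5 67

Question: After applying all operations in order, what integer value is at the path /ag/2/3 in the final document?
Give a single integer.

After op 1 (add /h/iom/0 13): {"ag":[[25,50,70,48,49],{"cqg":63,"fss":93},[97,7,95,74,47],[91,74],{"gnb":37,"mw":28}],"h":{"iom":[13,18,36,46,74],"rm":{"lx":43,"pse":71},"rn":{"tg":98,"x":54}},"tmn":[[47,9],{"bsd":86,"hl":53,"qzm":48,"rvh":40}]}
After op 2 (remove /tmn/1/hl): {"ag":[[25,50,70,48,49],{"cqg":63,"fss":93},[97,7,95,74,47],[91,74],{"gnb":37,"mw":28}],"h":{"iom":[13,18,36,46,74],"rm":{"lx":43,"pse":71},"rn":{"tg":98,"x":54}},"tmn":[[47,9],{"bsd":86,"qzm":48,"rvh":40}]}
After op 3 (remove /h/rm): {"ag":[[25,50,70,48,49],{"cqg":63,"fss":93},[97,7,95,74,47],[91,74],{"gnb":37,"mw":28}],"h":{"iom":[13,18,36,46,74],"rn":{"tg":98,"x":54}},"tmn":[[47,9],{"bsd":86,"qzm":48,"rvh":40}]}
After op 4 (replace /ag/2/3 71): {"ag":[[25,50,70,48,49],{"cqg":63,"fss":93},[97,7,95,71,47],[91,74],{"gnb":37,"mw":28}],"h":{"iom":[13,18,36,46,74],"rn":{"tg":98,"x":54}},"tmn":[[47,9],{"bsd":86,"qzm":48,"rvh":40}]}
After op 5 (replace /h/iom/1 81): {"ag":[[25,50,70,48,49],{"cqg":63,"fss":93},[97,7,95,71,47],[91,74],{"gnb":37,"mw":28}],"h":{"iom":[13,81,36,46,74],"rn":{"tg":98,"x":54}},"tmn":[[47,9],{"bsd":86,"qzm":48,"rvh":40}]}
After op 6 (add /ag/2/1 87): {"ag":[[25,50,70,48,49],{"cqg":63,"fss":93},[97,87,7,95,71,47],[91,74],{"gnb":37,"mw":28}],"h":{"iom":[13,81,36,46,74],"rn":{"tg":98,"x":54}},"tmn":[[47,9],{"bsd":86,"qzm":48,"rvh":40}]}
After op 7 (replace /tmn/0 75): {"ag":[[25,50,70,48,49],{"cqg":63,"fss":93},[97,87,7,95,71,47],[91,74],{"gnb":37,"mw":28}],"h":{"iom":[13,81,36,46,74],"rn":{"tg":98,"x":54}},"tmn":[75,{"bsd":86,"qzm":48,"rvh":40}]}
After op 8 (replace /h/iom/4 42): {"ag":[[25,50,70,48,49],{"cqg":63,"fss":93},[97,87,7,95,71,47],[91,74],{"gnb":37,"mw":28}],"h":{"iom":[13,81,36,46,42],"rn":{"tg":98,"x":54}},"tmn":[75,{"bsd":86,"qzm":48,"rvh":40}]}
After op 9 (remove /ag/4/gnb): {"ag":[[25,50,70,48,49],{"cqg":63,"fss":93},[97,87,7,95,71,47],[91,74],{"mw":28}],"h":{"iom":[13,81,36,46,42],"rn":{"tg":98,"x":54}},"tmn":[75,{"bsd":86,"qzm":48,"rvh":40}]}
After op 10 (replace /ag/1 23): {"ag":[[25,50,70,48,49],23,[97,87,7,95,71,47],[91,74],{"mw":28}],"h":{"iom":[13,81,36,46,42],"rn":{"tg":98,"x":54}},"tmn":[75,{"bsd":86,"qzm":48,"rvh":40}]}
After op 11 (replace /tmn/1/rvh 43): {"ag":[[25,50,70,48,49],23,[97,87,7,95,71,47],[91,74],{"mw":28}],"h":{"iom":[13,81,36,46,42],"rn":{"tg":98,"x":54}},"tmn":[75,{"bsd":86,"qzm":48,"rvh":43}]}
After op 12 (remove /h/iom): {"ag":[[25,50,70,48,49],23,[97,87,7,95,71,47],[91,74],{"mw":28}],"h":{"rn":{"tg":98,"x":54}},"tmn":[75,{"bsd":86,"qzm":48,"rvh":43}]}
After op 13 (add /h/rn 16): {"ag":[[25,50,70,48,49],23,[97,87,7,95,71,47],[91,74],{"mw":28}],"h":{"rn":16},"tmn":[75,{"bsd":86,"qzm":48,"rvh":43}]}
After op 14 (add /ag/2/5 45): {"ag":[[25,50,70,48,49],23,[97,87,7,95,71,45,47],[91,74],{"mw":28}],"h":{"rn":16},"tmn":[75,{"bsd":86,"qzm":48,"rvh":43}]}
After op 15 (remove /tmn/1/bsd): {"ag":[[25,50,70,48,49],23,[97,87,7,95,71,45,47],[91,74],{"mw":28}],"h":{"rn":16},"tmn":[75,{"qzm":48,"rvh":43}]}
After op 16 (add /fm 10): {"ag":[[25,50,70,48,49],23,[97,87,7,95,71,45,47],[91,74],{"mw":28}],"fm":10,"h":{"rn":16},"tmn":[75,{"qzm":48,"rvh":43}]}
After op 17 (add /tmn/1/qmw 20): {"ag":[[25,50,70,48,49],23,[97,87,7,95,71,45,47],[91,74],{"mw":28}],"fm":10,"h":{"rn":16},"tmn":[75,{"qmw":20,"qzm":48,"rvh":43}]}
After op 18 (add /tmn/2 29): {"ag":[[25,50,70,48,49],23,[97,87,7,95,71,45,47],[91,74],{"mw":28}],"fm":10,"h":{"rn":16},"tmn":[75,{"qmw":20,"qzm":48,"rvh":43},29]}
After op 19 (replace /ag/2/5 67): {"ag":[[25,50,70,48,49],23,[97,87,7,95,71,67,47],[91,74],{"mw":28}],"fm":10,"h":{"rn":16},"tmn":[75,{"qmw":20,"qzm":48,"rvh":43},29]}
Value at /ag/2/3: 95

Answer: 95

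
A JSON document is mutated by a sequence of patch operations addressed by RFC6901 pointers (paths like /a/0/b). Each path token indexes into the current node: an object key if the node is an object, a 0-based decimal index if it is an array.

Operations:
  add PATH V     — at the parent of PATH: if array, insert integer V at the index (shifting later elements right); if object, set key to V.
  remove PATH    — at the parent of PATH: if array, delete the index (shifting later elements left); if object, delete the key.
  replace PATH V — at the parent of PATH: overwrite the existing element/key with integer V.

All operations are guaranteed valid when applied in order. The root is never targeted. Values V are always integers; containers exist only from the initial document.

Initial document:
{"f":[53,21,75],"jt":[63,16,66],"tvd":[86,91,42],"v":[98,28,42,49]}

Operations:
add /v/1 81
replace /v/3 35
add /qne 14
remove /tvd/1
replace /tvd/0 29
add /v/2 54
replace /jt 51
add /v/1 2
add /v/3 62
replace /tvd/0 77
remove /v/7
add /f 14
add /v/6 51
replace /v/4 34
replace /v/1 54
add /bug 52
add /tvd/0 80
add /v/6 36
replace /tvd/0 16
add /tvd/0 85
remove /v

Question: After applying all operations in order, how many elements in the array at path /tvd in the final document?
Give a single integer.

Answer: 4

Derivation:
After op 1 (add /v/1 81): {"f":[53,21,75],"jt":[63,16,66],"tvd":[86,91,42],"v":[98,81,28,42,49]}
After op 2 (replace /v/3 35): {"f":[53,21,75],"jt":[63,16,66],"tvd":[86,91,42],"v":[98,81,28,35,49]}
After op 3 (add /qne 14): {"f":[53,21,75],"jt":[63,16,66],"qne":14,"tvd":[86,91,42],"v":[98,81,28,35,49]}
After op 4 (remove /tvd/1): {"f":[53,21,75],"jt":[63,16,66],"qne":14,"tvd":[86,42],"v":[98,81,28,35,49]}
After op 5 (replace /tvd/0 29): {"f":[53,21,75],"jt":[63,16,66],"qne":14,"tvd":[29,42],"v":[98,81,28,35,49]}
After op 6 (add /v/2 54): {"f":[53,21,75],"jt":[63,16,66],"qne":14,"tvd":[29,42],"v":[98,81,54,28,35,49]}
After op 7 (replace /jt 51): {"f":[53,21,75],"jt":51,"qne":14,"tvd":[29,42],"v":[98,81,54,28,35,49]}
After op 8 (add /v/1 2): {"f":[53,21,75],"jt":51,"qne":14,"tvd":[29,42],"v":[98,2,81,54,28,35,49]}
After op 9 (add /v/3 62): {"f":[53,21,75],"jt":51,"qne":14,"tvd":[29,42],"v":[98,2,81,62,54,28,35,49]}
After op 10 (replace /tvd/0 77): {"f":[53,21,75],"jt":51,"qne":14,"tvd":[77,42],"v":[98,2,81,62,54,28,35,49]}
After op 11 (remove /v/7): {"f":[53,21,75],"jt":51,"qne":14,"tvd":[77,42],"v":[98,2,81,62,54,28,35]}
After op 12 (add /f 14): {"f":14,"jt":51,"qne":14,"tvd":[77,42],"v":[98,2,81,62,54,28,35]}
After op 13 (add /v/6 51): {"f":14,"jt":51,"qne":14,"tvd":[77,42],"v":[98,2,81,62,54,28,51,35]}
After op 14 (replace /v/4 34): {"f":14,"jt":51,"qne":14,"tvd":[77,42],"v":[98,2,81,62,34,28,51,35]}
After op 15 (replace /v/1 54): {"f":14,"jt":51,"qne":14,"tvd":[77,42],"v":[98,54,81,62,34,28,51,35]}
After op 16 (add /bug 52): {"bug":52,"f":14,"jt":51,"qne":14,"tvd":[77,42],"v":[98,54,81,62,34,28,51,35]}
After op 17 (add /tvd/0 80): {"bug":52,"f":14,"jt":51,"qne":14,"tvd":[80,77,42],"v":[98,54,81,62,34,28,51,35]}
After op 18 (add /v/6 36): {"bug":52,"f":14,"jt":51,"qne":14,"tvd":[80,77,42],"v":[98,54,81,62,34,28,36,51,35]}
After op 19 (replace /tvd/0 16): {"bug":52,"f":14,"jt":51,"qne":14,"tvd":[16,77,42],"v":[98,54,81,62,34,28,36,51,35]}
After op 20 (add /tvd/0 85): {"bug":52,"f":14,"jt":51,"qne":14,"tvd":[85,16,77,42],"v":[98,54,81,62,34,28,36,51,35]}
After op 21 (remove /v): {"bug":52,"f":14,"jt":51,"qne":14,"tvd":[85,16,77,42]}
Size at path /tvd: 4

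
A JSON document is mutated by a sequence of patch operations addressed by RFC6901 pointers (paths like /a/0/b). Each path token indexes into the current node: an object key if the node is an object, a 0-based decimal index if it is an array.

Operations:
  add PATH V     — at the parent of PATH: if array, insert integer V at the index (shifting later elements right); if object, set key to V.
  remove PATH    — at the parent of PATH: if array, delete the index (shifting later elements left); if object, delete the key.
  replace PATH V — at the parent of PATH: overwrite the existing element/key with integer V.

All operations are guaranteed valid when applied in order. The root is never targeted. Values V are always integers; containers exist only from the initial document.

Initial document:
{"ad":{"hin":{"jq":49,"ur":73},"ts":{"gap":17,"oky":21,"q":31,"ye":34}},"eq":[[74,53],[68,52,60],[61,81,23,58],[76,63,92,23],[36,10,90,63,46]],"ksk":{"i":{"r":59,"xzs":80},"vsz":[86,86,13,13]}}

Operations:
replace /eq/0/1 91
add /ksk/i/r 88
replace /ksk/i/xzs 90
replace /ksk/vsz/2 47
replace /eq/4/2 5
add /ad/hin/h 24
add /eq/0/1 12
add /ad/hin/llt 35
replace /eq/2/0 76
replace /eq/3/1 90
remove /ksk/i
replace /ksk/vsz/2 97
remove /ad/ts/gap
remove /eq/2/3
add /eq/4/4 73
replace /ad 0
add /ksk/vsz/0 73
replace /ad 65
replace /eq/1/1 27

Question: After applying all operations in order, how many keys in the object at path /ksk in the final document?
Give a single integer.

Answer: 1

Derivation:
After op 1 (replace /eq/0/1 91): {"ad":{"hin":{"jq":49,"ur":73},"ts":{"gap":17,"oky":21,"q":31,"ye":34}},"eq":[[74,91],[68,52,60],[61,81,23,58],[76,63,92,23],[36,10,90,63,46]],"ksk":{"i":{"r":59,"xzs":80},"vsz":[86,86,13,13]}}
After op 2 (add /ksk/i/r 88): {"ad":{"hin":{"jq":49,"ur":73},"ts":{"gap":17,"oky":21,"q":31,"ye":34}},"eq":[[74,91],[68,52,60],[61,81,23,58],[76,63,92,23],[36,10,90,63,46]],"ksk":{"i":{"r":88,"xzs":80},"vsz":[86,86,13,13]}}
After op 3 (replace /ksk/i/xzs 90): {"ad":{"hin":{"jq":49,"ur":73},"ts":{"gap":17,"oky":21,"q":31,"ye":34}},"eq":[[74,91],[68,52,60],[61,81,23,58],[76,63,92,23],[36,10,90,63,46]],"ksk":{"i":{"r":88,"xzs":90},"vsz":[86,86,13,13]}}
After op 4 (replace /ksk/vsz/2 47): {"ad":{"hin":{"jq":49,"ur":73},"ts":{"gap":17,"oky":21,"q":31,"ye":34}},"eq":[[74,91],[68,52,60],[61,81,23,58],[76,63,92,23],[36,10,90,63,46]],"ksk":{"i":{"r":88,"xzs":90},"vsz":[86,86,47,13]}}
After op 5 (replace /eq/4/2 5): {"ad":{"hin":{"jq":49,"ur":73},"ts":{"gap":17,"oky":21,"q":31,"ye":34}},"eq":[[74,91],[68,52,60],[61,81,23,58],[76,63,92,23],[36,10,5,63,46]],"ksk":{"i":{"r":88,"xzs":90},"vsz":[86,86,47,13]}}
After op 6 (add /ad/hin/h 24): {"ad":{"hin":{"h":24,"jq":49,"ur":73},"ts":{"gap":17,"oky":21,"q":31,"ye":34}},"eq":[[74,91],[68,52,60],[61,81,23,58],[76,63,92,23],[36,10,5,63,46]],"ksk":{"i":{"r":88,"xzs":90},"vsz":[86,86,47,13]}}
After op 7 (add /eq/0/1 12): {"ad":{"hin":{"h":24,"jq":49,"ur":73},"ts":{"gap":17,"oky":21,"q":31,"ye":34}},"eq":[[74,12,91],[68,52,60],[61,81,23,58],[76,63,92,23],[36,10,5,63,46]],"ksk":{"i":{"r":88,"xzs":90},"vsz":[86,86,47,13]}}
After op 8 (add /ad/hin/llt 35): {"ad":{"hin":{"h":24,"jq":49,"llt":35,"ur":73},"ts":{"gap":17,"oky":21,"q":31,"ye":34}},"eq":[[74,12,91],[68,52,60],[61,81,23,58],[76,63,92,23],[36,10,5,63,46]],"ksk":{"i":{"r":88,"xzs":90},"vsz":[86,86,47,13]}}
After op 9 (replace /eq/2/0 76): {"ad":{"hin":{"h":24,"jq":49,"llt":35,"ur":73},"ts":{"gap":17,"oky":21,"q":31,"ye":34}},"eq":[[74,12,91],[68,52,60],[76,81,23,58],[76,63,92,23],[36,10,5,63,46]],"ksk":{"i":{"r":88,"xzs":90},"vsz":[86,86,47,13]}}
After op 10 (replace /eq/3/1 90): {"ad":{"hin":{"h":24,"jq":49,"llt":35,"ur":73},"ts":{"gap":17,"oky":21,"q":31,"ye":34}},"eq":[[74,12,91],[68,52,60],[76,81,23,58],[76,90,92,23],[36,10,5,63,46]],"ksk":{"i":{"r":88,"xzs":90},"vsz":[86,86,47,13]}}
After op 11 (remove /ksk/i): {"ad":{"hin":{"h":24,"jq":49,"llt":35,"ur":73},"ts":{"gap":17,"oky":21,"q":31,"ye":34}},"eq":[[74,12,91],[68,52,60],[76,81,23,58],[76,90,92,23],[36,10,5,63,46]],"ksk":{"vsz":[86,86,47,13]}}
After op 12 (replace /ksk/vsz/2 97): {"ad":{"hin":{"h":24,"jq":49,"llt":35,"ur":73},"ts":{"gap":17,"oky":21,"q":31,"ye":34}},"eq":[[74,12,91],[68,52,60],[76,81,23,58],[76,90,92,23],[36,10,5,63,46]],"ksk":{"vsz":[86,86,97,13]}}
After op 13 (remove /ad/ts/gap): {"ad":{"hin":{"h":24,"jq":49,"llt":35,"ur":73},"ts":{"oky":21,"q":31,"ye":34}},"eq":[[74,12,91],[68,52,60],[76,81,23,58],[76,90,92,23],[36,10,5,63,46]],"ksk":{"vsz":[86,86,97,13]}}
After op 14 (remove /eq/2/3): {"ad":{"hin":{"h":24,"jq":49,"llt":35,"ur":73},"ts":{"oky":21,"q":31,"ye":34}},"eq":[[74,12,91],[68,52,60],[76,81,23],[76,90,92,23],[36,10,5,63,46]],"ksk":{"vsz":[86,86,97,13]}}
After op 15 (add /eq/4/4 73): {"ad":{"hin":{"h":24,"jq":49,"llt":35,"ur":73},"ts":{"oky":21,"q":31,"ye":34}},"eq":[[74,12,91],[68,52,60],[76,81,23],[76,90,92,23],[36,10,5,63,73,46]],"ksk":{"vsz":[86,86,97,13]}}
After op 16 (replace /ad 0): {"ad":0,"eq":[[74,12,91],[68,52,60],[76,81,23],[76,90,92,23],[36,10,5,63,73,46]],"ksk":{"vsz":[86,86,97,13]}}
After op 17 (add /ksk/vsz/0 73): {"ad":0,"eq":[[74,12,91],[68,52,60],[76,81,23],[76,90,92,23],[36,10,5,63,73,46]],"ksk":{"vsz":[73,86,86,97,13]}}
After op 18 (replace /ad 65): {"ad":65,"eq":[[74,12,91],[68,52,60],[76,81,23],[76,90,92,23],[36,10,5,63,73,46]],"ksk":{"vsz":[73,86,86,97,13]}}
After op 19 (replace /eq/1/1 27): {"ad":65,"eq":[[74,12,91],[68,27,60],[76,81,23],[76,90,92,23],[36,10,5,63,73,46]],"ksk":{"vsz":[73,86,86,97,13]}}
Size at path /ksk: 1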